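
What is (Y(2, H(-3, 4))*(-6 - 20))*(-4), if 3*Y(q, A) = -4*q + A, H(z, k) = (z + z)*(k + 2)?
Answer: -4576/3 ≈ -1525.3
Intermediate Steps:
H(z, k) = 2*z*(2 + k) (H(z, k) = (2*z)*(2 + k) = 2*z*(2 + k))
Y(q, A) = -4*q/3 + A/3 (Y(q, A) = (-4*q + A)/3 = (A - 4*q)/3 = -4*q/3 + A/3)
(Y(2, H(-3, 4))*(-6 - 20))*(-4) = ((-4/3*2 + (2*(-3)*(2 + 4))/3)*(-6 - 20))*(-4) = ((-8/3 + (2*(-3)*6)/3)*(-26))*(-4) = ((-8/3 + (⅓)*(-36))*(-26))*(-4) = ((-8/3 - 12)*(-26))*(-4) = -44/3*(-26)*(-4) = (1144/3)*(-4) = -4576/3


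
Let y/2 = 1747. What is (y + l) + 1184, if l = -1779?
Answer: 2899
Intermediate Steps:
y = 3494 (y = 2*1747 = 3494)
(y + l) + 1184 = (3494 - 1779) + 1184 = 1715 + 1184 = 2899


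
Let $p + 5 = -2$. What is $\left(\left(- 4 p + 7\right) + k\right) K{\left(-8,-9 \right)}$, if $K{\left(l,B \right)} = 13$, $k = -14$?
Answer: $273$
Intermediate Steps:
$p = -7$ ($p = -5 - 2 = -7$)
$\left(\left(- 4 p + 7\right) + k\right) K{\left(-8,-9 \right)} = \left(\left(\left(-4\right) \left(-7\right) + 7\right) - 14\right) 13 = \left(\left(28 + 7\right) - 14\right) 13 = \left(35 - 14\right) 13 = 21 \cdot 13 = 273$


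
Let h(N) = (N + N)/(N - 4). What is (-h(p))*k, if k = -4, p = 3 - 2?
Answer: -8/3 ≈ -2.6667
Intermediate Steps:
p = 1
h(N) = 2*N/(-4 + N) (h(N) = (2*N)/(-4 + N) = 2*N/(-4 + N))
(-h(p))*k = -2/(-4 + 1)*(-4) = -2/(-3)*(-4) = -2*(-1)/3*(-4) = -1*(-2/3)*(-4) = (2/3)*(-4) = -8/3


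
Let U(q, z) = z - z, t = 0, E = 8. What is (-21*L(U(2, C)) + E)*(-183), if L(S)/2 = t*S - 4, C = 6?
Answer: -32208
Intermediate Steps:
U(q, z) = 0
L(S) = -8 (L(S) = 2*(0*S - 4) = 2*(0 - 4) = 2*(-4) = -8)
(-21*L(U(2, C)) + E)*(-183) = (-21*(-8) + 8)*(-183) = (168 + 8)*(-183) = 176*(-183) = -32208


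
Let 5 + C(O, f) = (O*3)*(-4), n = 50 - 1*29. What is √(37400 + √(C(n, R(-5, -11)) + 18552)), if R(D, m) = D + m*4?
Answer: √(37400 + √18295) ≈ 193.74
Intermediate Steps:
n = 21 (n = 50 - 29 = 21)
R(D, m) = D + 4*m
C(O, f) = -5 - 12*O (C(O, f) = -5 + (O*3)*(-4) = -5 + (3*O)*(-4) = -5 - 12*O)
√(37400 + √(C(n, R(-5, -11)) + 18552)) = √(37400 + √((-5 - 12*21) + 18552)) = √(37400 + √((-5 - 252) + 18552)) = √(37400 + √(-257 + 18552)) = √(37400 + √18295)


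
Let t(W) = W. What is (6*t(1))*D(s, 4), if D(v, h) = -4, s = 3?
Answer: -24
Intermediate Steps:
(6*t(1))*D(s, 4) = (6*1)*(-4) = 6*(-4) = -24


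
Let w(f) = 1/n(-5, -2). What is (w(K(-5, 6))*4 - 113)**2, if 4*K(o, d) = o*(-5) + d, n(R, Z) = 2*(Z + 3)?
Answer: 12321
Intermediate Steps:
n(R, Z) = 6 + 2*Z (n(R, Z) = 2*(3 + Z) = 6 + 2*Z)
K(o, d) = -5*o/4 + d/4 (K(o, d) = (o*(-5) + d)/4 = (-5*o + d)/4 = (d - 5*o)/4 = -5*o/4 + d/4)
w(f) = 1/2 (w(f) = 1/(6 + 2*(-2)) = 1/(6 - 4) = 1/2)
(w(K(-5, 6))*4 - 113)**2 = ((1/2)*4 - 113)**2 = (2 - 113)**2 = (-111)**2 = 12321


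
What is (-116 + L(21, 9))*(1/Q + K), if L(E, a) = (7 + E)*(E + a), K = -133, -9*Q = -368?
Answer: -8857235/92 ≈ -96274.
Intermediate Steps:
Q = 368/9 (Q = -⅑*(-368) = 368/9 ≈ 40.889)
(-116 + L(21, 9))*(1/Q + K) = (-116 + (21² + 7*21 + 7*9 + 21*9))*(1/(368/9) - 133) = (-116 + (441 + 147 + 63 + 189))*(9/368 - 133) = (-116 + 840)*(-48935/368) = 724*(-48935/368) = -8857235/92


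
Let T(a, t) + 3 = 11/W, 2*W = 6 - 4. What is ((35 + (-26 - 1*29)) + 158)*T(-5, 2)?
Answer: 1104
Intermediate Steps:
W = 1 (W = (6 - 4)/2 = (½)*2 = 1)
T(a, t) = 8 (T(a, t) = -3 + 11/1 = -3 + 11*1 = -3 + 11 = 8)
((35 + (-26 - 1*29)) + 158)*T(-5, 2) = ((35 + (-26 - 1*29)) + 158)*8 = ((35 + (-26 - 29)) + 158)*8 = ((35 - 55) + 158)*8 = (-20 + 158)*8 = 138*8 = 1104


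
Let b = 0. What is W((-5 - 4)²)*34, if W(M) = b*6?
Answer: 0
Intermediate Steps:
W(M) = 0 (W(M) = 0*6 = 0)
W((-5 - 4)²)*34 = 0*34 = 0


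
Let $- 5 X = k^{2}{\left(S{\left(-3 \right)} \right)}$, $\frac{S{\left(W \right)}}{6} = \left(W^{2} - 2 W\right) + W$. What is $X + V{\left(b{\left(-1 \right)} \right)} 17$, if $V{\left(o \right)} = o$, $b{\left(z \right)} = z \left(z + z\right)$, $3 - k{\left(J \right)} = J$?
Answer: $- \frac{4591}{5} \approx -918.2$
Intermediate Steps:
$S{\left(W \right)} = - 6 W + 6 W^{2}$ ($S{\left(W \right)} = 6 \left(\left(W^{2} - 2 W\right) + W\right) = 6 \left(W^{2} - W\right) = - 6 W + 6 W^{2}$)
$k{\left(J \right)} = 3 - J$
$b{\left(z \right)} = 2 z^{2}$ ($b{\left(z \right)} = z 2 z = 2 z^{2}$)
$X = - \frac{4761}{5}$ ($X = - \frac{\left(3 - 6 \left(-3\right) \left(-1 - 3\right)\right)^{2}}{5} = - \frac{\left(3 - 6 \left(-3\right) \left(-4\right)\right)^{2}}{5} = - \frac{\left(3 - 72\right)^{2}}{5} = - \frac{\left(-69\right)^{2}}{5} = \left(- \frac{1}{5}\right) 4761 = - \frac{4761}{5} \approx -952.2$)
$X + V{\left(b{\left(-1 \right)} \right)} 17 = - \frac{4761}{5} + 2 \left(-1\right)^{2} \cdot 17 = - \frac{4761}{5} + 2 \cdot 1 \cdot 17 = - \frac{4761}{5} + 2 \cdot 17 = - \frac{4761}{5} + 34 = - \frac{4591}{5}$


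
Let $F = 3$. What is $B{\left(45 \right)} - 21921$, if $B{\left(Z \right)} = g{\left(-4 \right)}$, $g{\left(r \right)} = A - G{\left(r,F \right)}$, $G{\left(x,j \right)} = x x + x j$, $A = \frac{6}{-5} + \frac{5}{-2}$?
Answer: $- \frac{219287}{10} \approx -21929.0$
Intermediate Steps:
$A = - \frac{37}{10}$ ($A = 6 \left(- \frac{1}{5}\right) + 5 \left(- \frac{1}{2}\right) = - \frac{6}{5} - \frac{5}{2} = - \frac{37}{10} \approx -3.7$)
$G{\left(x,j \right)} = x^{2} + j x$
$g{\left(r \right)} = - \frac{37}{10} - r \left(3 + r\right)$
$B{\left(Z \right)} = - \frac{77}{10}$ ($B{\left(Z \right)} = - \frac{37}{10} - - 4 \left(3 - 4\right) = - \frac{37}{10} - \left(-4\right) \left(-1\right) = - \frac{37}{10} - 4 = - \frac{77}{10}$)
$B{\left(45 \right)} - 21921 = - \frac{77}{10} - 21921 = - \frac{219287}{10}$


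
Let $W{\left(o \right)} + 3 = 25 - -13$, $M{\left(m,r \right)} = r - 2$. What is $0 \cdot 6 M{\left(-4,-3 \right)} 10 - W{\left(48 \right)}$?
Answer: $-35$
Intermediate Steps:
$M{\left(m,r \right)} = -2 + r$
$W{\left(o \right)} = 35$ ($W{\left(o \right)} = -3 + \left(25 - -13\right) = -3 + \left(25 + 13\right) = -3 + 38 = 35$)
$0 \cdot 6 M{\left(-4,-3 \right)} 10 - W{\left(48 \right)} = 0 \cdot 6 \left(-2 - 3\right) 10 - 35 = 0 \left(-5\right) 10 - 35 = 0 \cdot 10 - 35 = 0 - 35 = -35$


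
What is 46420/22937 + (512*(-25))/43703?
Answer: 1735099660/1002415711 ≈ 1.7309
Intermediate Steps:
46420/22937 + (512*(-25))/43703 = 46420*(1/22937) - 12800*1/43703 = 46420/22937 - 12800/43703 = 1735099660/1002415711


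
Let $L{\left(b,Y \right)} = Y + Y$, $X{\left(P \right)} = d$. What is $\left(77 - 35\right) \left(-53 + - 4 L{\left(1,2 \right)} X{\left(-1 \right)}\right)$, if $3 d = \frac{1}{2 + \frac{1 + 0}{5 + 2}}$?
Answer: $- \frac{34958}{15} \approx -2330.5$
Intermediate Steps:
$d = \frac{7}{45}$ ($d = \frac{1}{3 \left(2 + \frac{1 + 0}{5 + 2}\right)} = \frac{1}{3 \left(2 + 1 \cdot \frac{1}{7}\right)} = \frac{1}{3 \left(2 + \frac{1}{7}\right)} = \frac{1}{3 \cdot \frac{15}{7}} = \frac{1}{3} \cdot \frac{7}{15} = \frac{7}{45} \approx 0.15556$)
$X{\left(P \right)} = \frac{7}{45}$
$L{\left(b,Y \right)} = 2 Y$
$\left(77 - 35\right) \left(-53 + - 4 L{\left(1,2 \right)} X{\left(-1 \right)}\right) = \left(77 - 35\right) \left(-53 + - 4 \cdot 2 \cdot 2 \cdot \frac{7}{45}\right) = 42 \left(-53 + \left(-4\right) 4 \cdot \frac{7}{45}\right) = 42 \left(-53 - \frac{112}{45}\right) = 42 \left(- \frac{2497}{45}\right) = - \frac{34958}{15}$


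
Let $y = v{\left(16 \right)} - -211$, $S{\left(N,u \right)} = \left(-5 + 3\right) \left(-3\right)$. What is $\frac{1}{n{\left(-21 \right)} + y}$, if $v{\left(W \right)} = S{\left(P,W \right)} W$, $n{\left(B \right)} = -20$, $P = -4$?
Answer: $\frac{1}{287} \approx 0.0034843$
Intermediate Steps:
$S{\left(N,u \right)} = 6$ ($S{\left(N,u \right)} = \left(-2\right) \left(-3\right) = 6$)
$v{\left(W \right)} = 6 W$
$y = 307$ ($y = 6 \cdot 16 - -211 = 96 + 211 = 307$)
$\frac{1}{n{\left(-21 \right)} + y} = \frac{1}{-20 + 307} = \frac{1}{287}$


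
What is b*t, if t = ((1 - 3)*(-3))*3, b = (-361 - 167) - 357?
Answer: -15930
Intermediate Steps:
b = -885 (b = -528 - 357 = -885)
t = 18 (t = -2*(-3)*3 = 6*3 = 18)
b*t = -885*18 = -15930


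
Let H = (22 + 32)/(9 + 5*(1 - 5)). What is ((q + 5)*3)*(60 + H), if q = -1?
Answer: 7272/11 ≈ 661.09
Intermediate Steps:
H = -54/11 (H = 54/(9 + 5*(-4)) = 54/(9 - 20) = 54/(-11) = 54*(-1/11) = -54/11 ≈ -4.9091)
((q + 5)*3)*(60 + H) = ((-1 + 5)*3)*(60 - 54/11) = (4*3)*(606/11) = 12*(606/11) = 7272/11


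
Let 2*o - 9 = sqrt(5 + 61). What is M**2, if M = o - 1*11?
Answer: (13 - sqrt(66))**2/4 ≈ 5.9437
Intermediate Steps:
o = 9/2 + sqrt(66)/2 (o = 9/2 + sqrt(5 + 61)/2 = 9/2 + sqrt(66)/2 ≈ 8.5620)
M = -13/2 + sqrt(66)/2 (M = (9/2 + sqrt(66)/2) - 1*11 = (9/2 + sqrt(66)/2) - 11 = -13/2 + sqrt(66)/2 ≈ -2.4380)
M**2 = (-13/2 + sqrt(66)/2)**2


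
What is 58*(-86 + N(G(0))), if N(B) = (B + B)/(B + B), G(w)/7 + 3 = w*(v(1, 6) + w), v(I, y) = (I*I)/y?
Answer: -4930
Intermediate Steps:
v(I, y) = I**2/y
G(w) = -21 + 7*w*(1/6 + w) (G(w) = -21 + 7*(w*(1**2/6 + w)) = -21 + 7*(w*(1*(1/6) + w)) = -21 + 7*(w*(1/6 + w)) = -21 + 7*w*(1/6 + w))
N(B) = 1 (N(B) = (2*B)/((2*B)) = (2*B)*(1/(2*B)) = 1)
58*(-86 + N(G(0))) = 58*(-86 + 1) = 58*(-85) = -4930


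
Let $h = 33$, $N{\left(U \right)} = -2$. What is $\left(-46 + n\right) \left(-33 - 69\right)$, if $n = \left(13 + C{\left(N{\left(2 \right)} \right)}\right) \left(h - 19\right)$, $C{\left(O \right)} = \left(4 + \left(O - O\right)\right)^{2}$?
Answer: $-36720$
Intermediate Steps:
$C{\left(O \right)} = 16$ ($C{\left(O \right)} = \left(4 + 0\right)^{2} = 4^{2} = 16$)
$n = 406$ ($n = \left(13 + 16\right) \left(33 - 19\right) = 29 \cdot 14 = 406$)
$\left(-46 + n\right) \left(-33 - 69\right) = \left(-46 + 406\right) \left(-33 - 69\right) = 360 \left(-102\right) = -36720$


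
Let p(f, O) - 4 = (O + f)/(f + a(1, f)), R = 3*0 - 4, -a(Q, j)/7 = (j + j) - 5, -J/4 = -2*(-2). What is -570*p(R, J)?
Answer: -62320/29 ≈ -2149.0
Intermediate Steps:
J = -16 (J = -(-8)*(-2) = -4*4 = -16)
a(Q, j) = 35 - 14*j (a(Q, j) = -7*((j + j) - 5) = -7*(2*j - 5) = -7*(-5 + 2*j) = 35 - 14*j)
R = -4 (R = 0 - 4 = -4)
p(f, O) = 4 + (O + f)/(35 - 13*f) (p(f, O) = 4 + (O + f)/(f + (35 - 14*f)) = 4 + (O + f)/(35 - 13*f))
-570*p(R, J) = -570*(-140 - 1*(-16) + 51*(-4))/(-35 + 13*(-4)) = -570*(-140 + 16 - 204)/(-35 - 52) = -570*(-328)/(-87) = -(-190)*(-328)/29 = -570*328/87 = -62320/29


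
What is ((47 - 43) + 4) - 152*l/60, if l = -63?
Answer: 838/5 ≈ 167.60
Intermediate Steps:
((47 - 43) + 4) - 152*l/60 = ((47 - 43) + 4) - (-9576)/60 = (4 + 4) - (-9576)/60 = 8 - 152*(-21/20) = 8 + 798/5 = 838/5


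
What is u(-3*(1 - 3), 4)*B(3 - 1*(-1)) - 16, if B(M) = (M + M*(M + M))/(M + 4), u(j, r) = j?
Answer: 11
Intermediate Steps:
B(M) = (M + 2*M²)/(4 + M) (B(M) = (M + M*(2*M))/(4 + M) = (M + 2*M²)/(4 + M))
u(-3*(1 - 3), 4)*B(3 - 1*(-1)) - 16 = (-3*(1 - 3))*((3 - 1*(-1))*(1 + 2*(3 - 1*(-1)))/(4 + (3 - 1*(-1)))) - 16 = (-3*(-2))*((3 + 1)*(1 + 2*(3 + 1))/(4 + (3 + 1))) - 16 = 6*(4*(1 + 2*4)/(4 + 4)) - 16 = 6*(4*(1 + 8)/8) - 16 = 6*(4*(⅛)*9) - 16 = 6*(9/2) - 16 = 27 - 16 = 11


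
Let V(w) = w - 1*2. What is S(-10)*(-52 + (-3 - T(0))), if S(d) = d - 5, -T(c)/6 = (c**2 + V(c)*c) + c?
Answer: 825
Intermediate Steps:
V(w) = -2 + w (V(w) = w - 2 = -2 + w)
T(c) = -6*c - 6*c**2 - 6*c*(-2 + c) (T(c) = -6*((c**2 + (-2 + c)*c) + c) = -6*((c**2 + c*(-2 + c)) + c) = -6*(c + c**2 + c*(-2 + c)) = -6*c - 6*c**2 - 6*c*(-2 + c))
S(d) = -5 + d
S(-10)*(-52 + (-3 - T(0))) = (-5 - 10)*(-52 + (-3 - 6*0*(1 - 2*0))) = -15*(-52 + (-3 - 6*0*(1 + 0))) = -15*(-52 + (-3 - 6*0)) = -15*(-52 + (-3 - 1*0)) = -15*(-52 + (-3 + 0)) = -15*(-52 - 3) = -15*(-55) = 825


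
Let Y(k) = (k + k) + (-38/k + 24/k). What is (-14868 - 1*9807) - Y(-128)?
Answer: -1562823/64 ≈ -24419.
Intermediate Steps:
Y(k) = -14/k + 2*k (Y(k) = 2*k - 14/k = -14/k + 2*k)
(-14868 - 1*9807) - Y(-128) = (-14868 - 1*9807) - (-14/(-128) + 2*(-128)) = (-14868 - 9807) - (-14*(-1/128) - 256) = -24675 - (7/64 - 256) = -24675 - 1*(-16377/64) = -24675 + 16377/64 = -1562823/64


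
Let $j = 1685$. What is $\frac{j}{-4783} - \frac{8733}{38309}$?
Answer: $- \frac{106320604}{183231947} \approx -0.58025$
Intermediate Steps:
$\frac{j}{-4783} - \frac{8733}{38309} = \frac{1685}{-4783} - \frac{8733}{38309} = 1685 \left(- \frac{1}{4783}\right) - \frac{8733}{38309} = - \frac{1685}{4783} - \frac{8733}{38309} = - \frac{106320604}{183231947}$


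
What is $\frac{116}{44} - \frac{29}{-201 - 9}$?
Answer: $\frac{6409}{2310} \approx 2.7745$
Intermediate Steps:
$\frac{116}{44} - \frac{29}{-201 - 9} = 116 \cdot \frac{1}{44} - \frac{29}{-210} = \frac{29}{11} - - \frac{29}{210} = \frac{29}{11} + \frac{29}{210} = \frac{6409}{2310}$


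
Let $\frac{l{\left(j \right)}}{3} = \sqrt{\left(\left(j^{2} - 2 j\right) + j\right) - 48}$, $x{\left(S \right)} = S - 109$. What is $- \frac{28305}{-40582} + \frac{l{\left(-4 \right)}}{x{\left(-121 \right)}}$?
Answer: $\frac{28305}{40582} - \frac{3 i \sqrt{7}}{115} \approx 0.69748 - 0.06902 i$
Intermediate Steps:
$x{\left(S \right)} = -109 + S$
$l{\left(j \right)} = 3 \sqrt{-48 + j^{2} - j}$ ($l{\left(j \right)} = 3 \sqrt{\left(\left(j^{2} - 2 j\right) + j\right) - 48} = 3 \sqrt{\left(j^{2} - j\right) - 48} = 3 \sqrt{-48 + j^{2} - j}$)
$- \frac{28305}{-40582} + \frac{l{\left(-4 \right)}}{x{\left(-121 \right)}} = - \frac{28305}{-40582} + \frac{3 \sqrt{-48 + \left(-4\right)^{2} - -4}}{-109 - 121} = \left(-28305\right) \left(- \frac{1}{40582}\right) + \frac{3 \sqrt{-48 + 16 + 4}}{-230} = \frac{28305}{40582} + 3 \sqrt{-28} \left(- \frac{1}{230}\right) = \frac{28305}{40582} + 3 \cdot 2 i \sqrt{7} \left(- \frac{1}{230}\right) = \frac{28305}{40582} + 6 i \sqrt{7} \left(- \frac{1}{230}\right) = \frac{28305}{40582} - \frac{3 i \sqrt{7}}{115}$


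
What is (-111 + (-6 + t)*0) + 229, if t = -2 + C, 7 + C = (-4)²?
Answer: 118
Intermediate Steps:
C = 9 (C = -7 + (-4)² = -7 + 16 = 9)
t = 7 (t = -2 + 9 = 7)
(-111 + (-6 + t)*0) + 229 = (-111 + (-6 + 7)*0) + 229 = (-111 + 1*0) + 229 = (-111 + 0) + 229 = -111 + 229 = 118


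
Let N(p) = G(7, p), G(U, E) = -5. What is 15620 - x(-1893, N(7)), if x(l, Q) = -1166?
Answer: 16786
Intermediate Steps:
N(p) = -5
15620 - x(-1893, N(7)) = 15620 - 1*(-1166) = 15620 + 1166 = 16786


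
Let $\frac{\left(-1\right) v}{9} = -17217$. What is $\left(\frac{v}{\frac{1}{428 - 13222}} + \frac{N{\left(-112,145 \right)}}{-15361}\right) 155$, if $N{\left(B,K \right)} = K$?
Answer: $- \frac{4720168720773785}{15361} \approx -3.0728 \cdot 10^{11}$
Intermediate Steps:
$v = 154953$ ($v = \left(-9\right) \left(-17217\right) = 154953$)
$\left(\frac{v}{\frac{1}{428 - 13222}} + \frac{N{\left(-112,145 \right)}}{-15361}\right) 155 = \left(\frac{154953}{\frac{1}{428 - 13222}} + \frac{145}{-15361}\right) 155 = \left(\frac{154953}{\frac{1}{-12794}} + 145 \left(- \frac{1}{15361}\right)\right) 155 = \left(\frac{154953}{- \frac{1}{12794}} - \frac{145}{15361}\right) 155 = \left(154953 \left(-12794\right) - \frac{145}{15361}\right) 155 = \left(-1982468682 - \frac{145}{15361}\right) 155 = \left(- \frac{30452701424347}{15361}\right) 155 = - \frac{4720168720773785}{15361}$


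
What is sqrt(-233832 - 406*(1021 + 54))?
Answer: I*sqrt(670282) ≈ 818.71*I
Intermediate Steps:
sqrt(-233832 - 406*(1021 + 54)) = sqrt(-233832 - 406*1075) = sqrt(-233832 - 436450) = sqrt(-670282) = I*sqrt(670282)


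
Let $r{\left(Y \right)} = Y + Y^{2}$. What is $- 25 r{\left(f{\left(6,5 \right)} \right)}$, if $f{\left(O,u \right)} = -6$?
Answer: $-750$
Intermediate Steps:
$- 25 r{\left(f{\left(6,5 \right)} \right)} = - 25 \left(- 6 \left(1 - 6\right)\right) = - 25 \left(\left(-6\right) \left(-5\right)\right) = \left(-25\right) 30 = -750$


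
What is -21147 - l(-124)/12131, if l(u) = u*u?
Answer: -256549633/12131 ≈ -21148.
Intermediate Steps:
l(u) = u²
-21147 - l(-124)/12131 = -21147 - (-124)²/12131 = -21147 - 15376/12131 = -256549633/12131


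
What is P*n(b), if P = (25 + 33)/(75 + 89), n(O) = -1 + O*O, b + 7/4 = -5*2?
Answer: 63597/1312 ≈ 48.473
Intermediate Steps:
b = -47/4 (b = -7/4 - 5*2 = -7/4 - 10 = -47/4 ≈ -11.750)
n(O) = -1 + O**2
P = 29/82 (P = 58/164 = 58*(1/164) = 29/82 ≈ 0.35366)
P*n(b) = 29*(-1 + (-47/4)**2)/82 = 29*(-1 + 2209/16)/82 = (29/82)*(2193/16) = 63597/1312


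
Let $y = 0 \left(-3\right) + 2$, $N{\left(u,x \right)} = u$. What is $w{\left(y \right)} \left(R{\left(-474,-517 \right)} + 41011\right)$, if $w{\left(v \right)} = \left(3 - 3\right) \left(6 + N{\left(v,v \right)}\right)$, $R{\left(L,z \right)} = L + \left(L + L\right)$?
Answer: $0$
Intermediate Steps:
$R{\left(L,z \right)} = 3 L$ ($R{\left(L,z \right)} = L + 2 L = 3 L$)
$y = 2$ ($y = 0 + 2 = 2$)
$w{\left(v \right)} = 0$ ($w{\left(v \right)} = \left(3 - 3\right) \left(6 + v\right) = 0 \left(6 + v\right) = 0$)
$w{\left(y \right)} \left(R{\left(-474,-517 \right)} + 41011\right) = 0 \left(3 \left(-474\right) + 41011\right) = 0 \left(-1422 + 41011\right) = 0 \cdot 39589 = 0$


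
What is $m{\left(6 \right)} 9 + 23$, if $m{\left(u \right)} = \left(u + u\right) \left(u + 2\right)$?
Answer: $887$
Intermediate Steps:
$m{\left(u \right)} = 2 u \left(2 + u\right)$
$m{\left(6 \right)} 9 + 23 = 2 \cdot 6 \left(2 + 6\right) 9 + 23 = 2 \cdot 6 \cdot 8 \cdot 9 + 23 = 96 \cdot 9 + 23 = 864 + 23 = 887$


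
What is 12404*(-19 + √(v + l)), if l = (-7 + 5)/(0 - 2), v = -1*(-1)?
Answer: -235676 + 12404*√2 ≈ -2.1813e+5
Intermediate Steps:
v = 1
l = 1 (l = -2/(-2) = -2*(-½) = 1)
12404*(-19 + √(v + l)) = 12404*(-19 + √(1 + 1)) = 12404*(-19 + √2) = -235676 + 12404*√2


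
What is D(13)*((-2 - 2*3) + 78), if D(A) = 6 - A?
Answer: -490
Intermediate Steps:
D(13)*((-2 - 2*3) + 78) = (6 - 1*13)*((-2 - 2*3) + 78) = (6 - 13)*((-2 - 6) + 78) = -7*(-8 + 78) = -7*70 = -490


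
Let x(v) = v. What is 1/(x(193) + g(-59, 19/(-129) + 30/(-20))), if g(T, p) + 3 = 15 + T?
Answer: 1/146 ≈ 0.0068493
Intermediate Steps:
g(T, p) = 12 + T (g(T, p) = -3 + (15 + T) = 12 + T)
1/(x(193) + g(-59, 19/(-129) + 30/(-20))) = 1/(193 + (12 - 59)) = 1/(193 - 47) = 1/146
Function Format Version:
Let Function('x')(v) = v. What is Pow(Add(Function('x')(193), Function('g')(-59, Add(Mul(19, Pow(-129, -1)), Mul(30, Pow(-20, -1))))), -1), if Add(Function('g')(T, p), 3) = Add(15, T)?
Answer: Rational(1, 146) ≈ 0.0068493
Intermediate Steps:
Function('g')(T, p) = Add(12, T) (Function('g')(T, p) = Add(-3, Add(15, T)) = Add(12, T))
Pow(Add(Function('x')(193), Function('g')(-59, Add(Mul(19, Pow(-129, -1)), Mul(30, Pow(-20, -1))))), -1) = Pow(Add(193, Add(12, -59)), -1) = Pow(Add(193, -47), -1) = Pow(146, -1) = Rational(1, 146)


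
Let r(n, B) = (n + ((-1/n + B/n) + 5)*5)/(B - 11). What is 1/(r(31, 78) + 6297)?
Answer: 2077/13080990 ≈ 0.00015878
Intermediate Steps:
r(n, B) = (25 + n - 5/n + 5*B/n)/(-11 + B) (r(n, B) = (n + (5 - 1/n + B/n)*5)/(-11 + B) = (n + (25 - 5/n + 5*B/n))/(-11 + B) = (25 + n - 5/n + 5*B/n)/(-11 + B))
1/(r(31, 78) + 6297) = 1/((-5 + 31² + 5*78 + 25*31)/(31*(-11 + 78)) + 6297) = 1/((1/31)*(-5 + 961 + 390 + 775)/67 + 6297) = 1/((1/31)*(1/67)*2121 + 6297) = 1/(2121/2077 + 6297) = 1/(13080990/2077) = 2077/13080990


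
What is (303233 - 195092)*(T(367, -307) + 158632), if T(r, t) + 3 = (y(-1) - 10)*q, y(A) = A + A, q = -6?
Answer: 17162084841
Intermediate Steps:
y(A) = 2*A
T(r, t) = 69 (T(r, t) = -3 + (2*(-1) - 10)*(-6) = -3 + (-2 - 10)*(-6) = -3 - 12*(-6) = -3 + 72 = 69)
(303233 - 195092)*(T(367, -307) + 158632) = (303233 - 195092)*(69 + 158632) = 108141*158701 = 17162084841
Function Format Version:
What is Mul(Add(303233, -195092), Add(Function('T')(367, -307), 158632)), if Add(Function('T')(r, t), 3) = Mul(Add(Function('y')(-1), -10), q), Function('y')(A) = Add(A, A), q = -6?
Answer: 17162084841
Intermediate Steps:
Function('y')(A) = Mul(2, A)
Function('T')(r, t) = 69 (Function('T')(r, t) = Add(-3, Mul(Add(Mul(2, -1), -10), -6)) = Add(-3, Mul(Add(-2, -10), -6)) = Add(-3, Mul(-12, -6)) = Add(-3, 72) = 69)
Mul(Add(303233, -195092), Add(Function('T')(367, -307), 158632)) = Mul(Add(303233, -195092), Add(69, 158632)) = Mul(108141, 158701) = 17162084841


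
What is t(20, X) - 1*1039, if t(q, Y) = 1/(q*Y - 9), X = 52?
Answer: -1071208/1031 ≈ -1039.0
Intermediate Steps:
t(q, Y) = 1/(-9 + Y*q) (t(q, Y) = 1/(Y*q - 9) = 1/(-9 + Y*q))
t(20, X) - 1*1039 = 1/(-9 + 52*20) - 1*1039 = 1/(-9 + 1040) - 1039 = 1/1031 - 1039 = -1071208/1031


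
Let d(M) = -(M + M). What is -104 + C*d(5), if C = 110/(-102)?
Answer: -4754/51 ≈ -93.216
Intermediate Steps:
C = -55/51 (C = 110*(-1/102) = -55/51 ≈ -1.0784)
d(M) = -2*M
-104 + C*d(5) = -104 - (-110)*5/51 = -104 - 55/51*(-10) = -104 + 550/51 = -4754/51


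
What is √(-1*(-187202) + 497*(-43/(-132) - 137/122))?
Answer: √3027874605393/4026 ≈ 432.21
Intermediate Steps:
√(-1*(-187202) + 497*(-43/(-132) - 137/122)) = √(187202 + 497*(-43*(-1/132) - 137*1/122)) = √(187202 + 497*(43/132 - 137/122)) = √(187202 + 497*(-6419/8052)) = √(187202 - 3190243/8052) = √(1504160261/8052) = √3027874605393/4026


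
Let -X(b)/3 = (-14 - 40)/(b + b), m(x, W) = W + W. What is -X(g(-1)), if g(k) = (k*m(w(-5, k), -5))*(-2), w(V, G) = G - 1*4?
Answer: 81/20 ≈ 4.0500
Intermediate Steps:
w(V, G) = -4 + G (w(V, G) = G - 4 = -4 + G)
m(x, W) = 2*W
g(k) = 20*k (g(k) = (k*(2*(-5)))*(-2) = (k*(-10))*(-2) = -10*k*(-2) = 20*k)
X(b) = 81/b (X(b) = -3*(-14 - 40)/(b + b) = -(-162)/(2*b) = -(-162)*1/(2*b) = -(-81)/b = 81/b)
-X(g(-1)) = -81/(20*(-1)) = -81/(-20) = -81*(-1)/20 = -1*(-81/20) = 81/20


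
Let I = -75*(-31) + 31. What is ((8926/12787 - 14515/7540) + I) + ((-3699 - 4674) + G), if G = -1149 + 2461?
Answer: -90749215433/19282796 ≈ -4706.2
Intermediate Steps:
G = 1312
I = 2356 (I = 2325 + 31 = 2356)
((8926/12787 - 14515/7540) + I) + ((-3699 - 4674) + G) = ((8926/12787 - 14515/7540) + 2356) + ((-3699 - 4674) + 1312) = ((8926*(1/12787) - 14515*1/7540) + 2356) + (-8373 + 1312) = ((8926/12787 - 2903/1508) + 2356) - 7061 = (-23660253/19282796 + 2356) - 7061 = 45406607123/19282796 - 7061 = -90749215433/19282796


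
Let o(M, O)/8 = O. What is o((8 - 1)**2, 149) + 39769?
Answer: 40961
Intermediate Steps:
o(M, O) = 8*O
o((8 - 1)**2, 149) + 39769 = 8*149 + 39769 = 1192 + 39769 = 40961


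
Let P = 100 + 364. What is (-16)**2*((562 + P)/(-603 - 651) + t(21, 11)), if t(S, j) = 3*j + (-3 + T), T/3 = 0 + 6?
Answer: 132864/11 ≈ 12079.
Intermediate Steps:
P = 464
T = 18 (T = 3*(0 + 6) = 3*6 = 18)
t(S, j) = 15 + 3*j (t(S, j) = 3*j + (-3 + 18) = 3*j + 15 = 15 + 3*j)
(-16)**2*((562 + P)/(-603 - 651) + t(21, 11)) = (-16)**2*((562 + 464)/(-603 - 651) + (15 + 3*11)) = 256*(1026/(-1254) + (15 + 33)) = 256*(1026*(-1/1254) + 48) = 256*(-9/11 + 48) = 256*(519/11) = 132864/11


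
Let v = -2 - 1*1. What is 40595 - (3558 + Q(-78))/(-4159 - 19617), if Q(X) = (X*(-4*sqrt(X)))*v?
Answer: 482595139/11888 - 117*I*sqrt(78)/2972 ≈ 40595.0 - 0.34768*I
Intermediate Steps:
v = -3 (v = -2 - 1 = -3)
Q(X) = 12*X**(3/2) (Q(X) = (X*(-4*sqrt(X)))*(-3) = -4*X**(3/2)*(-3) = 12*X**(3/2))
40595 - (3558 + Q(-78))/(-4159 - 19617) = 40595 - (3558 + 12*(-78)**(3/2))/(-4159 - 19617) = 40595 - (3558 + 12*(-78*I*sqrt(78)))/(-23776) = 40595 - (3558 - 936*I*sqrt(78))*(-1)/23776 = 40595 - (-1779/11888 + 117*I*sqrt(78)/2972) = 40595 + (1779/11888 - 117*I*sqrt(78)/2972) = 482595139/11888 - 117*I*sqrt(78)/2972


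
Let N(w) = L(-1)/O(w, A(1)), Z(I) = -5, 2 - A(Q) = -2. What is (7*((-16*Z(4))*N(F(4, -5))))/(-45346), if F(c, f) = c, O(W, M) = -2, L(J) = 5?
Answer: 100/3239 ≈ 0.030874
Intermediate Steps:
A(Q) = 4 (A(Q) = 2 - 1*(-2) = 2 + 2 = 4)
N(w) = -5/2 (N(w) = 5/(-2) = 5*(-1/2) = -5/2)
(7*((-16*Z(4))*N(F(4, -5))))/(-45346) = (7*(-16*(-5)*(-5/2)))/(-45346) = (7*(80*(-5/2)))*(-1/45346) = (7*(-200))*(-1/45346) = -1400*(-1/45346) = 100/3239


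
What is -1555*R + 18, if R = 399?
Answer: -620427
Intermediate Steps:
-1555*R + 18 = -1555*399 + 18 = -620445 + 18 = -620427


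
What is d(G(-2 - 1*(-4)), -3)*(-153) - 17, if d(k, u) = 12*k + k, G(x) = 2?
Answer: -3995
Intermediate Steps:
d(k, u) = 13*k
d(G(-2 - 1*(-4)), -3)*(-153) - 17 = (13*2)*(-153) - 17 = 26*(-153) - 17 = -3978 - 17 = -3995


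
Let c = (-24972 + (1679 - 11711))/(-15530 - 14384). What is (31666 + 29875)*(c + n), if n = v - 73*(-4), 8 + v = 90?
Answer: 345332398220/14957 ≈ 2.3088e+7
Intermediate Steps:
v = 82 (v = -8 + 90 = 82)
n = 374 (n = 82 - 73*(-4) = 82 + 292 = 374)
c = 17502/14957 (c = (-24972 - 10032)/(-29914) = -35004*(-1/29914) = 17502/14957 ≈ 1.1702)
(31666 + 29875)*(c + n) = (31666 + 29875)*(17502/14957 + 374) = 61541*(5611420/14957) = 345332398220/14957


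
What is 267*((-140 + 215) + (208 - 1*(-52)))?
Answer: 89445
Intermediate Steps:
267*((-140 + 215) + (208 - 1*(-52))) = 267*(75 + (208 + 52)) = 267*(75 + 260) = 267*335 = 89445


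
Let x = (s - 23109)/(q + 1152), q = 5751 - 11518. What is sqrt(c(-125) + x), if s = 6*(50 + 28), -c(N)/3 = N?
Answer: sqrt(8091322590)/4615 ≈ 19.491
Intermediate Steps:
c(N) = -3*N
q = -5767
s = 468 (s = 6*78 = 468)
x = 22641/4615 (x = (468 - 23109)/(-5767 + 1152) = -22641/(-4615) = -22641*(-1/4615) = 22641/4615 ≈ 4.9060)
sqrt(c(-125) + x) = sqrt(-3*(-125) + 22641/4615) = sqrt(375 + 22641/4615) = sqrt(1753266/4615) = sqrt(8091322590)/4615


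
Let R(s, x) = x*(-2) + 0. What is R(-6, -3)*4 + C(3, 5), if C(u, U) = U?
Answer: 29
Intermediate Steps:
R(s, x) = -2*x (R(s, x) = -2*x + 0 = -2*x)
R(-6, -3)*4 + C(3, 5) = -2*(-3)*4 + 5 = 6*4 + 5 = 24 + 5 = 29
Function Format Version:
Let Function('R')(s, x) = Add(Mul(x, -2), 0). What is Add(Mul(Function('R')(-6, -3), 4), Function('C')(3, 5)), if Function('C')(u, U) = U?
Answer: 29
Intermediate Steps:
Function('R')(s, x) = Mul(-2, x) (Function('R')(s, x) = Add(Mul(-2, x), 0) = Mul(-2, x))
Add(Mul(Function('R')(-6, -3), 4), Function('C')(3, 5)) = Add(Mul(Mul(-2, -3), 4), 5) = Add(Mul(6, 4), 5) = Add(24, 5) = 29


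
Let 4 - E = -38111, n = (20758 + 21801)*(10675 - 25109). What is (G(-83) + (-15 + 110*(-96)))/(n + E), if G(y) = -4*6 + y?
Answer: 14/805057 ≈ 1.7390e-5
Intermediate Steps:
G(y) = -24 + y
n = -614296606 (n = 42559*(-14434) = -614296606)
E = 38115 (E = 4 - 1*(-38111) = 4 + 38111 = 38115)
(G(-83) + (-15 + 110*(-96)))/(n + E) = ((-24 - 83) + (-15 + 110*(-96)))/(-614296606 + 38115) = (-107 + (-15 - 10560))/(-614258491) = (-107 - 10575)*(-1/614258491) = -10682*(-1/614258491) = 14/805057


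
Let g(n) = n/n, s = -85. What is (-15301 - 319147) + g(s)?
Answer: -334447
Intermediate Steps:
g(n) = 1
(-15301 - 319147) + g(s) = (-15301 - 319147) + 1 = -334448 + 1 = -334447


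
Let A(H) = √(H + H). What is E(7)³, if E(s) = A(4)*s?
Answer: 5488*√2 ≈ 7761.2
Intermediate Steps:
A(H) = √2*√H (A(H) = √(2*H) = √2*√H)
E(s) = 2*s*√2 (E(s) = (√2*√4)*s = (√2*2)*s = (2*√2)*s = 2*s*√2)
E(7)³ = (2*7*√2)³ = (14*√2)³ = 5488*√2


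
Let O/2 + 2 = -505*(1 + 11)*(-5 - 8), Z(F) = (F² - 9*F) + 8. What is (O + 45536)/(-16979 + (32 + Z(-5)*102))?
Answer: -203092/8991 ≈ -22.588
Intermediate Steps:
Z(F) = 8 + F² - 9*F
O = 157556 (O = -4 + 2*(-505*(1 + 11)*(-5 - 8)) = -4 + 2*(-6060*(-13)) = -4 + 2*(-505*(-156)) = -4 + 2*78780 = -4 + 157560 = 157556)
(O + 45536)/(-16979 + (32 + Z(-5)*102)) = (157556 + 45536)/(-16979 + (32 + (8 + (-5)² - 9*(-5))*102)) = 203092/(-16979 + (32 + (8 + 25 + 45)*102)) = 203092/(-16979 + (32 + 78*102)) = 203092/(-16979 + (32 + 7956)) = 203092/(-16979 + 7988) = 203092/(-8991) = 203092*(-1/8991) = -203092/8991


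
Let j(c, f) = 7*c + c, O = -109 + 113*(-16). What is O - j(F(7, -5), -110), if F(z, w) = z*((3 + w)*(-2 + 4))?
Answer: -1693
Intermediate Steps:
F(z, w) = z*(6 + 2*w) (F(z, w) = z*((3 + w)*2) = z*(6 + 2*w))
O = -1917 (O = -109 - 1808 = -1917)
j(c, f) = 8*c
O - j(F(7, -5), -110) = -1917 - 8*2*7*(3 - 5) = -1917 - 8*2*7*(-2) = -1917 - 8*(-28) = -1917 - 1*(-224) = -1917 + 224 = -1693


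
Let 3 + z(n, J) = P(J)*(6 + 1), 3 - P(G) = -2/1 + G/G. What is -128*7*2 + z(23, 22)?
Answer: -1767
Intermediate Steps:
P(G) = 4 (P(G) = 3 - (-2/1 + G/G) = 3 - (-2*1 + 1) = 3 - (-2 + 1) = 3 - 1*(-1) = 3 + 1 = 4)
z(n, J) = 25 (z(n, J) = -3 + 4*(6 + 1) = -3 + 4*7 = -3 + 28 = 25)
-128*7*2 + z(23, 22) = -128*7*2 + 25 = -1792 + 25 = -1767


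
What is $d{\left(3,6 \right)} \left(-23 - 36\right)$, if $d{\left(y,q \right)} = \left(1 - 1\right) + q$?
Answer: $-354$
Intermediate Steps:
$d{\left(y,q \right)} = q$ ($d{\left(y,q \right)} = 0 + q = q$)
$d{\left(3,6 \right)} \left(-23 - 36\right) = 6 \left(-23 - 36\right) = 6 \left(-59\right) = -354$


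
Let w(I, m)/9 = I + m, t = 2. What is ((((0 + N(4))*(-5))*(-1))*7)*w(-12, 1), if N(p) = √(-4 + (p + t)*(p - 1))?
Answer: -3465*√14 ≈ -12965.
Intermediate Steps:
w(I, m) = 9*I + 9*m (w(I, m) = 9*(I + m) = 9*I + 9*m)
N(p) = √(-4 + (-1 + p)*(2 + p)) (N(p) = √(-4 + (p + 2)*(p - 1)) = √(-4 + (2 + p)*(-1 + p)) = √(-4 + (-1 + p)*(2 + p)))
((((0 + N(4))*(-5))*(-1))*7)*w(-12, 1) = ((((0 + √(-6 + 4 + 4²))*(-5))*(-1))*7)*(9*(-12) + 9*1) = ((((0 + √(-6 + 4 + 16))*(-5))*(-1))*7)*(-108 + 9) = ((((0 + √14)*(-5))*(-1))*7)*(-99) = (((√14*(-5))*(-1))*7)*(-99) = ((-5*√14*(-1))*7)*(-99) = ((5*√14)*7)*(-99) = (35*√14)*(-99) = -3465*√14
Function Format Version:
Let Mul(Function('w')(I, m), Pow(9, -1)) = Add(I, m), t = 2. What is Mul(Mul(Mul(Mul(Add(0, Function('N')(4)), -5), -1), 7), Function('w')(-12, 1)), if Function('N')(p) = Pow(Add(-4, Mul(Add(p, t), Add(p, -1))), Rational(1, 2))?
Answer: Mul(-3465, Pow(14, Rational(1, 2))) ≈ -12965.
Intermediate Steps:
Function('w')(I, m) = Add(Mul(9, I), Mul(9, m)) (Function('w')(I, m) = Mul(9, Add(I, m)) = Add(Mul(9, I), Mul(9, m)))
Function('N')(p) = Pow(Add(-4, Mul(Add(-1, p), Add(2, p))), Rational(1, 2)) (Function('N')(p) = Pow(Add(-4, Mul(Add(p, 2), Add(p, -1))), Rational(1, 2)) = Pow(Add(-4, Mul(Add(2, p), Add(-1, p))), Rational(1, 2)) = Pow(Add(-4, Mul(Add(-1, p), Add(2, p))), Rational(1, 2)))
Mul(Mul(Mul(Mul(Add(0, Function('N')(4)), -5), -1), 7), Function('w')(-12, 1)) = Mul(Mul(Mul(Mul(Add(0, Pow(Add(-6, 4, Pow(4, 2)), Rational(1, 2))), -5), -1), 7), Add(Mul(9, -12), Mul(9, 1))) = Mul(Mul(Mul(Mul(Add(0, Pow(Add(-6, 4, 16), Rational(1, 2))), -5), -1), 7), Add(-108, 9)) = Mul(Mul(Mul(Mul(Add(0, Pow(14, Rational(1, 2))), -5), -1), 7), -99) = Mul(Mul(Mul(Mul(Pow(14, Rational(1, 2)), -5), -1), 7), -99) = Mul(Mul(Mul(Mul(-5, Pow(14, Rational(1, 2))), -1), 7), -99) = Mul(Mul(Mul(5, Pow(14, Rational(1, 2))), 7), -99) = Mul(Mul(35, Pow(14, Rational(1, 2))), -99) = Mul(-3465, Pow(14, Rational(1, 2)))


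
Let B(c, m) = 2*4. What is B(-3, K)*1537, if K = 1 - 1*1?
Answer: 12296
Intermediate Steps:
K = 0 (K = 1 - 1 = 0)
B(c, m) = 8
B(-3, K)*1537 = 8*1537 = 12296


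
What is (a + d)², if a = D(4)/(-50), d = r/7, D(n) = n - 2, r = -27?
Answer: 465124/30625 ≈ 15.188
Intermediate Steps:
D(n) = -2 + n
d = -27/7 ≈ -3.8571
a = -1/25 (a = (-2 + 4)/(-50) = 2*(-1/50) = -1/25 ≈ -0.040000)
(a + d)² = (-1/25 - 27/7)² = (-682/175)² = 465124/30625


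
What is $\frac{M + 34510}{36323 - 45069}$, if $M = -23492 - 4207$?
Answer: $- \frac{6811}{8746} \approx -0.77876$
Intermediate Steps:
$M = -27699$
$\frac{M + 34510}{36323 - 45069} = \frac{-27699 + 34510}{36323 - 45069} = \frac{6811}{-8746} = 6811 \left(- \frac{1}{8746}\right) = - \frac{6811}{8746}$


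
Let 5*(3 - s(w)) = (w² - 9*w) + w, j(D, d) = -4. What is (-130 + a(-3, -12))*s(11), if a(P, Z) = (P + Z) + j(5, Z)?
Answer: 2682/5 ≈ 536.40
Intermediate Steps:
s(w) = 3 - w²/5 + 8*w/5 (s(w) = 3 - ((w² - 9*w) + w)/5 = 3 - (w² - 8*w)/5 = 3 + (-w²/5 + 8*w/5) = 3 - w²/5 + 8*w/5)
a(P, Z) = -4 + P + Z (a(P, Z) = (P + Z) - 4 = -4 + P + Z)
(-130 + a(-3, -12))*s(11) = (-130 + (-4 - 3 - 12))*(3 - ⅕*11² + (8/5)*11) = (-130 - 19)*(3 - ⅕*121 + 88/5) = -149*(3 - 121/5 + 88/5) = -149*(-18/5) = 2682/5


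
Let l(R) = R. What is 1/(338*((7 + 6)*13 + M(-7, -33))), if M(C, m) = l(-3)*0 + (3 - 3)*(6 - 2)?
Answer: 1/57122 ≈ 1.7506e-5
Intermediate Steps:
M(C, m) = 0 (M(C, m) = -3*0 + (3 - 3)*(6 - 2) = 0 + 0*4 = 0 + 0 = 0)
1/(338*((7 + 6)*13 + M(-7, -33))) = 1/(338*((7 + 6)*13 + 0)) = 1/(338*(13*13 + 0)) = 1/(338*(169 + 0)) = 1/(338*169) = 1/57122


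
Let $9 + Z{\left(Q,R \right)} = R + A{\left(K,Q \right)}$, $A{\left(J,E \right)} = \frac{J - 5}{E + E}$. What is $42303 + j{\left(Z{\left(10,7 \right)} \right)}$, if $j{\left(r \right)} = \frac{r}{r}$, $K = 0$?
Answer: $42304$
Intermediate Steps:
$A{\left(J,E \right)} = \frac{-5 + J}{2 E}$
$Z{\left(Q,R \right)} = -9 + R - \frac{5}{2 Q}$ ($Z{\left(Q,R \right)} = -9 + \left(R + \frac{-5 + 0}{2 Q}\right) = -9 + \left(R + \frac{1}{2} \frac{1}{Q} \left(-5\right)\right) = -9 + \left(R - \frac{5}{2 Q}\right) = -9 + R - \frac{5}{2 Q}$)
$j{\left(r \right)} = 1$
$42303 + j{\left(Z{\left(10,7 \right)} \right)} = 42303 + 1 = 42304$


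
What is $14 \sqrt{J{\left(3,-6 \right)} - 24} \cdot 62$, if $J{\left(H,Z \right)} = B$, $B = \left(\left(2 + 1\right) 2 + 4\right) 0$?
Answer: $1736 i \sqrt{6} \approx 4252.3 i$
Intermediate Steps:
$B = 0$ ($B = \left(3 \cdot 2 + 4\right) 0 = \left(6 + 4\right) 0 = 10 \cdot 0 = 0$)
$J{\left(H,Z \right)} = 0$
$14 \sqrt{J{\left(3,-6 \right)} - 24} \cdot 62 = 14 \sqrt{0 - 24} \cdot 62 = 14 \sqrt{-24} \cdot 62 = 14 \cdot 2 i \sqrt{6} \cdot 62 = 28 i \sqrt{6} \cdot 62 = 1736 i \sqrt{6}$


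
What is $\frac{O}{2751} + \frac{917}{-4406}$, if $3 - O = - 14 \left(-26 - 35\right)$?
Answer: $- \frac{6272173}{12120906} \approx -0.51747$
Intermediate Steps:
$O = -851$ ($O = 3 - - 14 \left(-26 - 35\right) = 3 - \left(-14\right) \left(-61\right) = 3 - 854 = -851$)
$\frac{O}{2751} + \frac{917}{-4406} = - \frac{851}{2751} + \frac{917}{-4406} = \left(-851\right) \frac{1}{2751} + 917 \left(- \frac{1}{4406}\right) = - \frac{851}{2751} - \frac{917}{4406} = - \frac{6272173}{12120906}$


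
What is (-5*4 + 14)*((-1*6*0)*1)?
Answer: 0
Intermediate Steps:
(-5*4 + 14)*((-1*6*0)*1) = (-20 + 14)*(-6*0*1) = -0 = -6*0 = 0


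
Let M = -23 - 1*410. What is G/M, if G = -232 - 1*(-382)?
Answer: -150/433 ≈ -0.34642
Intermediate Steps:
G = 150 (G = -232 + 382 = 150)
M = -433 (M = -23 - 410 = -433)
G/M = 150/(-433) = 150*(-1/433) = -150/433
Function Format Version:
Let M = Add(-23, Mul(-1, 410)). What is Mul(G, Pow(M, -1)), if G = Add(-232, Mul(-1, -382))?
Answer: Rational(-150, 433) ≈ -0.34642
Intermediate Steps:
G = 150 (G = Add(-232, 382) = 150)
M = -433 (M = Add(-23, -410) = -433)
Mul(G, Pow(M, -1)) = Mul(150, Pow(-433, -1)) = Mul(150, Rational(-1, 433)) = Rational(-150, 433)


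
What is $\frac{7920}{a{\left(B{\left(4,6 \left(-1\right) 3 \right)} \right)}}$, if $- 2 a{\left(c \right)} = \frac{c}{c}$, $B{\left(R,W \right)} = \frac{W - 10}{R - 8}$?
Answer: $-15840$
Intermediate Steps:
$B{\left(R,W \right)} = \frac{-10 + W}{-8 + R}$
$a{\left(c \right)} = - \frac{1}{2}$ ($a{\left(c \right)} = - \frac{c \frac{1}{c}}{2} = \left(- \frac{1}{2}\right) 1 = - \frac{1}{2}$)
$\frac{7920}{a{\left(B{\left(4,6 \left(-1\right) 3 \right)} \right)}} = \frac{7920}{- \frac{1}{2}} = 7920 \left(-2\right) = -15840$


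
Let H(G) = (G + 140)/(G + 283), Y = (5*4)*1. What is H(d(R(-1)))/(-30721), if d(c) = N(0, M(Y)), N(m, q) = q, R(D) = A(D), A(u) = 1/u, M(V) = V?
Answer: -160/9308463 ≈ -1.7189e-5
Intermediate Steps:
Y = 20 (Y = 20*1 = 20)
R(D) = 1/D
d(c) = 20
H(G) = (140 + G)/(283 + G)
H(d(R(-1)))/(-30721) = ((140 + 20)/(283 + 20))/(-30721) = (160/303)*(-1/30721) = -160/9308463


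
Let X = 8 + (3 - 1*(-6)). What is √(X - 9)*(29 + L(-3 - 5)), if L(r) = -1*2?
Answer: 54*√2 ≈ 76.368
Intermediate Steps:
L(r) = -2
X = 17 (X = 8 + (3 + 6) = 8 + 9 = 17)
√(X - 9)*(29 + L(-3 - 5)) = √(17 - 9)*(29 - 2) = √8*27 = (2*√2)*27 = 54*√2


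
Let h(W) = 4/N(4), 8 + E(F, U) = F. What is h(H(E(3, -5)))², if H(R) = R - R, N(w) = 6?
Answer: 4/9 ≈ 0.44444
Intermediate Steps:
E(F, U) = -8 + F
H(R) = 0
h(W) = ⅔ (h(W) = 4/6 = 4*(⅙) = ⅔)
h(H(E(3, -5)))² = (⅔)² = 4/9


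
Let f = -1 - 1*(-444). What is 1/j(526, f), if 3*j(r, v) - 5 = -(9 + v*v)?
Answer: -3/196253 ≈ -1.5286e-5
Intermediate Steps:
f = 443 (f = -1 + 444 = 443)
j(r, v) = -4/3 - v²/3 (j(r, v) = 5/3 + (-(9 + v*v))/3 = 5/3 + (-(9 + v²))/3 = 5/3 + (-9 - v²)/3 = 5/3 + (-3 - v²/3) = -4/3 - v²/3)
1/j(526, f) = 1/(-4/3 - ⅓*443²) = 1/(-4/3 - ⅓*196249) = 1/(-4/3 - 196249/3) = 1/(-196253/3) = -3/196253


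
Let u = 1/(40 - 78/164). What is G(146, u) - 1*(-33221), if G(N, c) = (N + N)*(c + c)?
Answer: 107717149/3241 ≈ 33236.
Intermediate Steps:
u = 82/3241 (u = 1/(40 - 78*1/164) = 1/(40 - 39/82) = 1/(3241/82) = 82/3241 ≈ 0.025301)
G(N, c) = 4*N*c (G(N, c) = (2*N)*(2*c) = 4*N*c)
G(146, u) - 1*(-33221) = 4*146*(82/3241) - 1*(-33221) = 47888/3241 + 33221 = 107717149/3241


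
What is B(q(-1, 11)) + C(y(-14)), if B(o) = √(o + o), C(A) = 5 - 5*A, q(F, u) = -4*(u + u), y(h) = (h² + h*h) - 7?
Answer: -1920 + 4*I*√11 ≈ -1920.0 + 13.266*I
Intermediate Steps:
y(h) = -7 + 2*h² (y(h) = (h² + h²) - 7 = 2*h² - 7 = -7 + 2*h²)
q(F, u) = -8*u
B(o) = √2*√o (B(o) = √(2*o) = √2*√o)
B(q(-1, 11)) + C(y(-14)) = √2*√(-8*11) + (5 - 5*(-7 + 2*(-14)²)) = √2*√(-88) + (5 - 5*(-7 + 2*196)) = √2*(2*I*√22) + (5 - 5*(-7 + 392)) = 4*I*√11 + (5 - 5*385) = 4*I*√11 + (5 - 1925) = 4*I*√11 - 1920 = -1920 + 4*I*√11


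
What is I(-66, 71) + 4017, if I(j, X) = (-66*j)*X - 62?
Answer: 313231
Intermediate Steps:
I(j, X) = -62 - 66*X*j (I(j, X) = -66*X*j - 62 = -62 - 66*X*j)
I(-66, 71) + 4017 = (-62 - 66*71*(-66)) + 4017 = (-62 + 309276) + 4017 = 309214 + 4017 = 313231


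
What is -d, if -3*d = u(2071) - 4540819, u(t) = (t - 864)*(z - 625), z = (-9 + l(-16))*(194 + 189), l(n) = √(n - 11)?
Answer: -9455723/3 + 462281*I*√3 ≈ -3.1519e+6 + 8.0069e+5*I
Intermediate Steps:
l(n) = √(-11 + n)
z = -3447 + 1149*I*√3 (z = (-9 + √(-11 - 16))*(194 + 189) = (-9 + √(-27))*383 = (-9 + 3*I*√3)*383 = -3447 + 1149*I*√3 ≈ -3447.0 + 1990.1*I)
u(t) = (-4072 + 1149*I*√3)*(-864 + t) (u(t) = (t - 864)*((-3447 + 1149*I*√3) - 625) = (-864 + t)*(-4072 + 1149*I*√3) = (-4072 + 1149*I*√3)*(-864 + t))
d = 9455723/3 - 462281*I*√3 (d = -((3518208 - 4072*2071 - 992736*I*√3 + 1149*I*2071*√3) - 4540819)/3 = -((3518208 - 8433112 - 992736*I*√3 + 2379579*I*√3) - 4540819)/3 = -((-4914904 + 1386843*I*√3) - 4540819)/3 = -(-9455723 + 1386843*I*√3)/3 = 9455723/3 - 462281*I*√3 ≈ 3.1519e+6 - 8.0069e+5*I)
-d = -(9455723/3 - 462281*I*√3) = -9455723/3 + 462281*I*√3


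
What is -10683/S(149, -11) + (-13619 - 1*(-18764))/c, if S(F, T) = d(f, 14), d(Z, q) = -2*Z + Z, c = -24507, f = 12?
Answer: 4154707/4668 ≈ 890.04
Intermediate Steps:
d(Z, q) = -Z
S(F, T) = -12 (S(F, T) = -1*12 = -12)
-10683/S(149, -11) + (-13619 - 1*(-18764))/c = -10683/(-12) + (-13619 - 1*(-18764))/(-24507) = -10683*(-1/12) + (-13619 + 18764)*(-1/24507) = 3561/4 + 5145*(-1/24507) = 3561/4 - 245/1167 = 4154707/4668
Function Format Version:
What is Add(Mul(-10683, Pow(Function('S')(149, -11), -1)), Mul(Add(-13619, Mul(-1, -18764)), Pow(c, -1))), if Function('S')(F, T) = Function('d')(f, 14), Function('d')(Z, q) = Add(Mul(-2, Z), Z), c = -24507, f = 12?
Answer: Rational(4154707, 4668) ≈ 890.04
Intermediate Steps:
Function('d')(Z, q) = Mul(-1, Z)
Function('S')(F, T) = -12 (Function('S')(F, T) = Mul(-1, 12) = -12)
Add(Mul(-10683, Pow(Function('S')(149, -11), -1)), Mul(Add(-13619, Mul(-1, -18764)), Pow(c, -1))) = Add(Mul(-10683, Pow(-12, -1)), Mul(Add(-13619, Mul(-1, -18764)), Pow(-24507, -1))) = Add(Mul(-10683, Rational(-1, 12)), Mul(Add(-13619, 18764), Rational(-1, 24507))) = Add(Rational(3561, 4), Mul(5145, Rational(-1, 24507))) = Add(Rational(3561, 4), Rational(-245, 1167)) = Rational(4154707, 4668)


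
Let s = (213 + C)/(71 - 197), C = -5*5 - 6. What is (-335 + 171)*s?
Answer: 2132/9 ≈ 236.89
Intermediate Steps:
C = -31 (C = -25 - 6 = -31)
s = -13/9 (s = (213 - 31)/(71 - 197) = 182/(-126) = 182*(-1/126) = -13/9 ≈ -1.4444)
(-335 + 171)*s = (-335 + 171)*(-13/9) = -164*(-13/9) = 2132/9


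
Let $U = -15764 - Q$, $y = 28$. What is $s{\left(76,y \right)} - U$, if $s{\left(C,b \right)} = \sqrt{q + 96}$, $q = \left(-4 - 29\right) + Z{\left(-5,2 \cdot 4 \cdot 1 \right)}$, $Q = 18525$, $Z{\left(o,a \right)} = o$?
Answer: $34289 + \sqrt{58} \approx 34297.0$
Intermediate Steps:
$q = -38$ ($q = \left(-4 - 29\right) - 5 = -33 - 5 = -38$)
$U = -34289$ ($U = -15764 - 18525 = -34289$)
$s{\left(C,b \right)} = \sqrt{58}$ ($s{\left(C,b \right)} = \sqrt{-38 + 96} = \sqrt{58}$)
$s{\left(76,y \right)} - U = \sqrt{58} - -34289 = \sqrt{58} + 34289 = 34289 + \sqrt{58}$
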